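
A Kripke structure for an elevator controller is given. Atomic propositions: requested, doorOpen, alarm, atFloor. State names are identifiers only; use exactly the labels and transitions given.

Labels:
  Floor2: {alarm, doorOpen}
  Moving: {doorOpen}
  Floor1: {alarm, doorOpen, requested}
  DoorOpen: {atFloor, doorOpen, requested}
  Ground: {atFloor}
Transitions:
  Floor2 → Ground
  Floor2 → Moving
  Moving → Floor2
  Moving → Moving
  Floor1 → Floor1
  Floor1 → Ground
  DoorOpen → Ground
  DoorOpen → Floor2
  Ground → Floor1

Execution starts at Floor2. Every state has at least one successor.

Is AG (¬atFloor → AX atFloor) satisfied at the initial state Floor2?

Violated

States satisfying ¬atFloor → AX atFloor: {DoorOpen, Ground}.
States satisfying AG (¬atFloor → AX atFloor): ∅.
Floor1 is reachable from Floor2 and violates ¬atFloor → AX atFloor, so AG fails at Floor2.
Floor2 ∉ Sat(AG (¬atFloor → AX atFloor)).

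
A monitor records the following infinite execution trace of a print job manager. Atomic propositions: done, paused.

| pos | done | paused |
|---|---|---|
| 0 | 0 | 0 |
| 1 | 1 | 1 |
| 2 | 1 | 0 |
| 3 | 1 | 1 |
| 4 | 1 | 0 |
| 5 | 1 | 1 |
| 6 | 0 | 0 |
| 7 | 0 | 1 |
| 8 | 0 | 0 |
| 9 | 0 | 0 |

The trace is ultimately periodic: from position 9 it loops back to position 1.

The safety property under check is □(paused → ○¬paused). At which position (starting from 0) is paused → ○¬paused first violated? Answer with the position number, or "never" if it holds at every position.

never

paused → ○¬paused holds at every position 0..9, and those are all the positions the trace ever visits, so the invariant □(paused → ○¬paused) is never violated.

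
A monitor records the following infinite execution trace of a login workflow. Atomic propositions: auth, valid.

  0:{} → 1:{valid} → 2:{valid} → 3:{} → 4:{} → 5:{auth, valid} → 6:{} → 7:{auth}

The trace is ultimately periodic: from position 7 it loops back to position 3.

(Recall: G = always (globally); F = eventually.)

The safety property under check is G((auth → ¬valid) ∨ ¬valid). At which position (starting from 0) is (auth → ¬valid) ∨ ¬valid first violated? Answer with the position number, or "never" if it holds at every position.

5

Check (auth → ¬valid) ∨ ¬valid at each position in order: 0 ✓, 1 ✓, 2 ✓, 3 ✓, 4 ✓.
At position 5 the labels are {auth, valid}, so (auth → ¬valid) ∨ ¬valid is false there. This is the first violation.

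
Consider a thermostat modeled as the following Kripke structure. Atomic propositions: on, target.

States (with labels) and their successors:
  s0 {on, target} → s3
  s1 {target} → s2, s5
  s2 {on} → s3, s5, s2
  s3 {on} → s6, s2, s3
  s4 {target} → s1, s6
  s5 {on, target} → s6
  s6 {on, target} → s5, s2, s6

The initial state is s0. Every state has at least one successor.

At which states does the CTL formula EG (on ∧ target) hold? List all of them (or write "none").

States satisfying on ∧ target: {s0, s5, s6}.
States satisfying EG (on ∧ target): {s5, s6}.

{s5, s6}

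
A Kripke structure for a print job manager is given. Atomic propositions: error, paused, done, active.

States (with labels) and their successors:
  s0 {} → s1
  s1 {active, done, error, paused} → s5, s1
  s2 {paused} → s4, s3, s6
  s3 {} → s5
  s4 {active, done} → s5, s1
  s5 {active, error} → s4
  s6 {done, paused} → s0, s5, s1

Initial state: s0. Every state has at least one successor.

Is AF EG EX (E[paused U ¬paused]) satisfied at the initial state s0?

States satisfying EG EX (E[paused U ¬paused]): {s0, s1, s2, s3, s4, s5, s6}.
States satisfying AF EG EX (E[paused U ¬paused]): {s0, s1, s2, s3, s4, s5, s6}.
s0 ∈ Sat(AF EG EX (E[paused U ¬paused])).

Holds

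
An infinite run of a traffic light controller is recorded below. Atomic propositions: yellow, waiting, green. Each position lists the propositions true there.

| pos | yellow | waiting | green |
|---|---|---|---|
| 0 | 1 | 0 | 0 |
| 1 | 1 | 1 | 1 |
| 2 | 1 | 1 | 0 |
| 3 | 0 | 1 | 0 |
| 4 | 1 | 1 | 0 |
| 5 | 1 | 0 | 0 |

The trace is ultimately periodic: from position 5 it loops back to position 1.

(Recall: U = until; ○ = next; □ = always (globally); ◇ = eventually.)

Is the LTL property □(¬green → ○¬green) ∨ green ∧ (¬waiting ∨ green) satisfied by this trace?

¬green → ○¬green must hold at every position from 0 onward. It fails at position 0, so □(¬green → ○¬green) is false.
Positions where ¬green holds: 0, 2, 3, 4, 5.
Check ○¬green at each: 0→fails, 2→ok, 3→ok, 4→ok, 5→fails.
At position 0: □(¬green → ○¬green) is false; green ∧ (¬waiting ∨ green) is false; so □(¬green → ○¬green) ∨ green ∧ (¬waiting ∨ green) is false.

Violated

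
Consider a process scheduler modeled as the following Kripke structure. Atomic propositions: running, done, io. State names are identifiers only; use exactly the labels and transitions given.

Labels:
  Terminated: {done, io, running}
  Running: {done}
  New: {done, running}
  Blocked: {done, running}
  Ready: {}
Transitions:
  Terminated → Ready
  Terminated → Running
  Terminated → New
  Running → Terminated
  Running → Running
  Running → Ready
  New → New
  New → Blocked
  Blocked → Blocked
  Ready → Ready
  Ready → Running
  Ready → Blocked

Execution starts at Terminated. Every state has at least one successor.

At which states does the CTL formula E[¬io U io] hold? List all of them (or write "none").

States satisfying ¬io: {Running, New, Blocked, Ready}.
States satisfying io: {Terminated}.
States satisfying E[¬io U io]: {Terminated, Running, Ready}.

{Terminated, Running, Ready}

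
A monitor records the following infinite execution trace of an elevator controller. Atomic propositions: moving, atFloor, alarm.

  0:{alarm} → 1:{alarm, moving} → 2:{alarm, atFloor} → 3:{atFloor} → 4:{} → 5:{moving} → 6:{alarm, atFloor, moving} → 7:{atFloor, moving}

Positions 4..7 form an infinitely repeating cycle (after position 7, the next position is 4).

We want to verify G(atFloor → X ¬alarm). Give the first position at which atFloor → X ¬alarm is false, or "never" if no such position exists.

atFloor → X ¬alarm holds at every position 0..7, and those are all the positions the trace ever visits, so the invariant G(atFloor → X ¬alarm) is never violated.

never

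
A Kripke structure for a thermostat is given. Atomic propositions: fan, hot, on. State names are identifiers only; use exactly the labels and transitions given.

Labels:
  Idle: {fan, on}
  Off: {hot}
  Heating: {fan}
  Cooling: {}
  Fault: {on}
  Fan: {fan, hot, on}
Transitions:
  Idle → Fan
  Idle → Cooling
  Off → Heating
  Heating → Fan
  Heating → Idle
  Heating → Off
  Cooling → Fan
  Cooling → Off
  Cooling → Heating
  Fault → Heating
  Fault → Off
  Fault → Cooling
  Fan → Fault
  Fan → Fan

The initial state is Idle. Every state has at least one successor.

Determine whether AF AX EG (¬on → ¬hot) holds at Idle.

Holds

States satisfying AX EG (¬on → ¬hot): {Idle, Off, Fan}.
States satisfying AF AX EG (¬on → ¬hot): {Idle, Off, Heating, Cooling, Fault, Fan}.
Idle ∈ Sat(AF AX EG (¬on → ¬hot)).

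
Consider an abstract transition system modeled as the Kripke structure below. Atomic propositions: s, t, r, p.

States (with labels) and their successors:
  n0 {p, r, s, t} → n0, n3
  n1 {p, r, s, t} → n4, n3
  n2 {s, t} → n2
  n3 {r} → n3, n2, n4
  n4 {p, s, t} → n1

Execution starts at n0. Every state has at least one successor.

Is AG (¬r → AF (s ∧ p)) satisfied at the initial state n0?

States satisfying ¬r → AF (s ∧ p): {n0, n1, n3, n4}.
States satisfying AG (¬r → AF (s ∧ p)): ∅.
n2 is reachable from n0 and violates ¬r → AF (s ∧ p), so AG fails at n0.
n0 ∉ Sat(AG (¬r → AF (s ∧ p))).

Does not hold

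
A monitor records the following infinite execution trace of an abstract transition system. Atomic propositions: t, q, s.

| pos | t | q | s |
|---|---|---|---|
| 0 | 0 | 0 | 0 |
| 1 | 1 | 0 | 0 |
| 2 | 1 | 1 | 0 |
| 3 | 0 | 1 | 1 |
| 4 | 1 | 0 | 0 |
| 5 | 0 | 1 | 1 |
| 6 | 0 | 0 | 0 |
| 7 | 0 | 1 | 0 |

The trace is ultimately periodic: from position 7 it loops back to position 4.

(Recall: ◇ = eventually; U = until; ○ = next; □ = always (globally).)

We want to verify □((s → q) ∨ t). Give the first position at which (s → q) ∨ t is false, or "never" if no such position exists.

never

(s → q) ∨ t holds at every position 0..7, and those are all the positions the trace ever visits, so the invariant □((s → q) ∨ t) is never violated.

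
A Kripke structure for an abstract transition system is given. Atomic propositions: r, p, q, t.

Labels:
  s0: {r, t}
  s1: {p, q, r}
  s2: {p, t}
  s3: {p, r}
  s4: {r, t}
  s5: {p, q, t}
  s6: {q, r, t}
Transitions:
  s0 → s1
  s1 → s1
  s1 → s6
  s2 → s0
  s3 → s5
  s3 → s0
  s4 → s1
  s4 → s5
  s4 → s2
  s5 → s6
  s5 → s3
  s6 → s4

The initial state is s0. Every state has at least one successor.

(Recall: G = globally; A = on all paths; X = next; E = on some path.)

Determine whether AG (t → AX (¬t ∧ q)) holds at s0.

States satisfying t → AX (¬t ∧ q): {s0, s1, s3}.
States satisfying AG (t → AX (¬t ∧ q)): ∅.
s2 is reachable from s0 and violates t → AX (¬t ∧ q), so AG fails at s0.
s0 ∉ Sat(AG (t → AX (¬t ∧ q))).

Violated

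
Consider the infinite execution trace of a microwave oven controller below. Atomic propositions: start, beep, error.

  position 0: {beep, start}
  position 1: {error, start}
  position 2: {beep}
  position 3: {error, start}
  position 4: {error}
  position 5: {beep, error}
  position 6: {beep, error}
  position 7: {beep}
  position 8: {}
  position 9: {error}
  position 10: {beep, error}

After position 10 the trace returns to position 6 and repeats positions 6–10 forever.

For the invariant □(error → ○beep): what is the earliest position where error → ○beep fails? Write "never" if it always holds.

Check error → ○beep at each position in order: 0 ✓, 1 ✓, 2 ✓.
At position 3 the labels are {error, start} and the next position 4 has {error}, so error → ○beep is false there. This is the first violation.

3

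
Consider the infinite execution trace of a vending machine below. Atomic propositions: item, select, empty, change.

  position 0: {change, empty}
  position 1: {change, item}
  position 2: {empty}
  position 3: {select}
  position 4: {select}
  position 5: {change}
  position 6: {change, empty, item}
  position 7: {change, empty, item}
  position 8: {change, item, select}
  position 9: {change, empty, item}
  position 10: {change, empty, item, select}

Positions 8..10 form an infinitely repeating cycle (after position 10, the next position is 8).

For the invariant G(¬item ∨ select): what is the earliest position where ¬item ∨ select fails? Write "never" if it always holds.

1

Check ¬item ∨ select at each position in order: 0 ✓.
At position 1 the labels are {change, item}, so ¬item ∨ select is false there. This is the first violation.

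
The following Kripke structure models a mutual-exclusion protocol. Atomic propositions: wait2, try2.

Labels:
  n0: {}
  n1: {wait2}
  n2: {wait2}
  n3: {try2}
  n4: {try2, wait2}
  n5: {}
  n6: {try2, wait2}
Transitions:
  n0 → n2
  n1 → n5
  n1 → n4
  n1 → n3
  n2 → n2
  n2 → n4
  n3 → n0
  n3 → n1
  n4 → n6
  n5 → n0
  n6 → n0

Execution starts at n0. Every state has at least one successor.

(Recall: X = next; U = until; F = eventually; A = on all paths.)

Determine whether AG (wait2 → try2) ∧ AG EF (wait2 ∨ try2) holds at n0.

States satisfying wait2 → try2: {n0, n3, n4, n5, n6}.
States satisfying AG (wait2 → try2): ∅.
States satisfying EF (wait2 ∨ try2): {n0, n1, n2, n3, n4, n5, n6}.
States satisfying AG EF (wait2 ∨ try2): {n0, n1, n2, n3, n4, n5, n6}.
States satisfying AG (wait2 → try2) ∧ AG EF (wait2 ∨ try2): ∅.
n0 ∉ Sat(AG (wait2 → try2) ∧ AG EF (wait2 ∨ try2)).

No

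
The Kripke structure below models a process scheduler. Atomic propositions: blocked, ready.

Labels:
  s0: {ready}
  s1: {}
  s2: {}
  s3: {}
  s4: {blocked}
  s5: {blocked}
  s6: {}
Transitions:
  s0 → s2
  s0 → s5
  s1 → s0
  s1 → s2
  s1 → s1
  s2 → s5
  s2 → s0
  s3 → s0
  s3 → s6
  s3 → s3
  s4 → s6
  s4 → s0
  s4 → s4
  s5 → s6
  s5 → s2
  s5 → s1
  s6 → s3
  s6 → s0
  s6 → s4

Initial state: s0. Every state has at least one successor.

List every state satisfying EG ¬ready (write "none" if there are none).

{s1, s2, s3, s4, s5, s6}

States satisfying ¬ready: {s1, s2, s3, s4, s5, s6}.
States satisfying EG ¬ready: {s1, s2, s3, s4, s5, s6}.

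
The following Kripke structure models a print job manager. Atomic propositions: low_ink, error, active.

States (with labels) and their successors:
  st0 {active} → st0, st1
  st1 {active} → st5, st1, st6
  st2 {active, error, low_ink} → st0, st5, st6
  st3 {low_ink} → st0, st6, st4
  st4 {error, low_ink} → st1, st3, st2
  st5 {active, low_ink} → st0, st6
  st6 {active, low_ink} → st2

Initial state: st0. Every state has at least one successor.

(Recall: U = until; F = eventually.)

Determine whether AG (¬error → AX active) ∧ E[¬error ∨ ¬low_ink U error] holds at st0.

Holds

States satisfying ¬error → AX active: {st0, st1, st2, st4, st5, st6}.
States satisfying AG (¬error → AX active): {st0, st1, st2, st5, st6}.
States satisfying ¬error ∨ ¬low_ink: {st0, st1, st3, st5, st6}.
States satisfying error: {st2, st4}.
States satisfying E[¬error ∨ ¬low_ink U error]: {st0, st1, st2, st3, st4, st5, st6}.
States satisfying AG (¬error → AX active) ∧ E[¬error ∨ ¬low_ink U error]: {st0, st1, st2, st5, st6}.
st0 ∈ Sat(AG (¬error → AX active) ∧ E[¬error ∨ ¬low_ink U error]).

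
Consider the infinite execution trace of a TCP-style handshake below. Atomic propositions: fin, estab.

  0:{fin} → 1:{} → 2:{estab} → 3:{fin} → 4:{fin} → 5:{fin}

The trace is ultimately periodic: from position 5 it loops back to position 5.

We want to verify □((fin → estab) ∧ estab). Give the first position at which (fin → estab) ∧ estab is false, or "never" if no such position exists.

At position 0 the labels are {fin}, so (fin → estab) ∧ estab is false there. This is the first violation.

0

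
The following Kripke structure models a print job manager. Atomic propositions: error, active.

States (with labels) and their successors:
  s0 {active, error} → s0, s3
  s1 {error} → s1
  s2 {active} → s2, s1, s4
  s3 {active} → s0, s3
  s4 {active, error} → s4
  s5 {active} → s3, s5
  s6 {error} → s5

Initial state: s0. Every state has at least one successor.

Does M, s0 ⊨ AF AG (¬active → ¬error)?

States satisfying AG (¬active → ¬error): {s0, s3, s4, s5}.
States satisfying AF AG (¬active → ¬error): {s0, s3, s4, s5, s6}.
s0 ∈ Sat(AF AG (¬active → ¬error)).

Holds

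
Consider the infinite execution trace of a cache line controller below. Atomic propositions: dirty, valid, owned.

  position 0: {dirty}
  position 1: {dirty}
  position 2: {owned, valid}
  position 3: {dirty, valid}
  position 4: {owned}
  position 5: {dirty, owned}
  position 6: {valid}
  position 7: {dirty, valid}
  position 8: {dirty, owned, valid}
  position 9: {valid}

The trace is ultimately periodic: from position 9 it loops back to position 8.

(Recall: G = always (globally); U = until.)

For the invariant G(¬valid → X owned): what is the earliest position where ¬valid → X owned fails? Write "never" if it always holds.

At position 0 the labels are {dirty} and the next position 1 has {dirty}, so ¬valid → X owned is false there. This is the first violation.

0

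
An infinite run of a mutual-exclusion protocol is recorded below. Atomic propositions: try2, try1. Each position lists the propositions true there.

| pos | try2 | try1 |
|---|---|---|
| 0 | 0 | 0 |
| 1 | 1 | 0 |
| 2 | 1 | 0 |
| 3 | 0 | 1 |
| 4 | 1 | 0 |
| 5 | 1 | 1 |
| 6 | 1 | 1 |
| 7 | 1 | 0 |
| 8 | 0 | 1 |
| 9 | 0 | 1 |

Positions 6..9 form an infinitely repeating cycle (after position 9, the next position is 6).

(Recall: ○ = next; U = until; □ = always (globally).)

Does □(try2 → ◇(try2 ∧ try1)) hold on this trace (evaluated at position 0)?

try2 → ◇(try2 ∧ try1) holds at every position 0..9, and those are all positions ever visited, so □(try2 → ◇(try2 ∧ try1)) holds.
Positions where try2 holds: 1, 2, 4, 5, 6, 7.
Check ◇(try2 ∧ try1) at each: 1→ok, 2→ok, 4→ok, 5→ok, 6→ok, 7→ok.

Satisfied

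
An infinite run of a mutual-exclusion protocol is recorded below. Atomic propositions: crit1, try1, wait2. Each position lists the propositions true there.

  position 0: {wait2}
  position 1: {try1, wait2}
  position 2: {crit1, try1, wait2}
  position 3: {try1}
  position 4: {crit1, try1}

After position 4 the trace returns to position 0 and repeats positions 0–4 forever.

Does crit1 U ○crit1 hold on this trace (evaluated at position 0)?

Does not hold

Walking from position 0: at position 0, ○crit1 has not yet held and crit1 fails, so crit1 U ○crit1 is false.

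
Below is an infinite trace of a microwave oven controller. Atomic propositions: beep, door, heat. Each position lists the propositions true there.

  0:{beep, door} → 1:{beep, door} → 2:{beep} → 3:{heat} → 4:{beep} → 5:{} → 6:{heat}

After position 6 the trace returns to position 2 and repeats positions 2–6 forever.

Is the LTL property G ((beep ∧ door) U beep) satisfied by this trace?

Violated

(beep ∧ door) U beep must hold at every position from 0 onward. It fails at position 3, so G ((beep ∧ door) U beep) is false.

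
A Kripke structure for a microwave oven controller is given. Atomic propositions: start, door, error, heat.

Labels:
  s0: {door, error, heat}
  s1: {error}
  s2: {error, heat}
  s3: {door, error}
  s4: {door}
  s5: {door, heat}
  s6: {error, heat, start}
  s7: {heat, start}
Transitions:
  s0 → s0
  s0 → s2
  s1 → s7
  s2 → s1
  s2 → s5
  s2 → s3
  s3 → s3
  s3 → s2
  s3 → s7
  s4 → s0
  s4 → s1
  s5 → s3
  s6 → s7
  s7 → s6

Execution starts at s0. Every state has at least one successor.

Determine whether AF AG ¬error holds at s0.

States satisfying AG ¬error: ∅.
States satisfying AF AG ¬error: ∅.
There is a path from s0 along which AG ¬error never holds.
s0 ∉ Sat(AF AG ¬error).

No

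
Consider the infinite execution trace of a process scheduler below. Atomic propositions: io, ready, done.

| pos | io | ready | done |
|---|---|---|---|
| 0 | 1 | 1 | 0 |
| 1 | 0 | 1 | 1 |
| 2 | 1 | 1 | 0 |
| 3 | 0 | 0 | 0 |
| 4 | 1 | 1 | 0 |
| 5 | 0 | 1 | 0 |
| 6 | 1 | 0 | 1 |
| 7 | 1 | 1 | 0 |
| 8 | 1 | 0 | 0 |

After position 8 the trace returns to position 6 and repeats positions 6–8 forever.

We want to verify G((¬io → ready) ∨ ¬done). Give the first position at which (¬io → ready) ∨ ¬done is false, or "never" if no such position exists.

never

(¬io → ready) ∨ ¬done holds at every position 0..8, and those are all the positions the trace ever visits, so the invariant G((¬io → ready) ∨ ¬done) is never violated.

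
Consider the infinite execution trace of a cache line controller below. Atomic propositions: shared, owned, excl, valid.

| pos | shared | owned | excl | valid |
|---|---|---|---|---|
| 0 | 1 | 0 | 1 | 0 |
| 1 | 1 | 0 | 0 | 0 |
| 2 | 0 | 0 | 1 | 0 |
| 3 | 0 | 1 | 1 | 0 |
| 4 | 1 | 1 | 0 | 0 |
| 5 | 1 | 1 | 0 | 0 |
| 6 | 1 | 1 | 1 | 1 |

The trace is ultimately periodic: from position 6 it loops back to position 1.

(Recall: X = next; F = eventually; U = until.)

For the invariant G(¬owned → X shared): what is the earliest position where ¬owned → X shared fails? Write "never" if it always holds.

Check ¬owned → X shared at each position in order: 0 ✓.
At position 1 the labels are {shared} and the next position 2 has {excl}, so ¬owned → X shared is false there. This is the first violation.

1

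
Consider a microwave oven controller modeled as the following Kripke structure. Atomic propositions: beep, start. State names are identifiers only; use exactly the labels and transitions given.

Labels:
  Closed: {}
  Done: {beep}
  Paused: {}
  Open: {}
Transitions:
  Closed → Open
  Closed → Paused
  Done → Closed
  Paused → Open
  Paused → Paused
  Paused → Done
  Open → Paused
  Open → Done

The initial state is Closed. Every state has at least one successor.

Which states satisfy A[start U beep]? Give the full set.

{Done}

States satisfying start: ∅.
States satisfying beep: {Done}.
States satisfying A[start U beep]: {Done}.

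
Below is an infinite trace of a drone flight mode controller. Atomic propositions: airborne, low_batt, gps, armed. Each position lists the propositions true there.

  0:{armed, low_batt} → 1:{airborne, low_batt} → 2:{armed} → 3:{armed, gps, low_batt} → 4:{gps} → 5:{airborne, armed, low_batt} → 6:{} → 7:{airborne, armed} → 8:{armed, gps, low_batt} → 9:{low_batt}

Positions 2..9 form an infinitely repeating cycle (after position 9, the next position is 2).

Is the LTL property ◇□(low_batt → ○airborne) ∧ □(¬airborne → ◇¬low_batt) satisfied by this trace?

Does not hold

□(low_batt → ○airborne) is false at every position 0..9, so it never becomes true and ◇□(low_batt → ○airborne) fails.
¬airborne → ◇¬low_batt holds at every position 0..9, and those are all positions ever visited, so □(¬airborne → ◇¬low_batt) holds.
Positions where ¬airborne holds: 0, 2, 3, 4, 6, 8, 9.
Check ◇¬low_batt at each: 0→ok, 2→ok, 3→ok, 4→ok, 6→ok, 8→ok, 9→ok.
At position 0: ◇□(low_batt → ○airborne) is false; □(¬airborne → ◇¬low_batt) is true; so ◇□(low_batt → ○airborne) ∧ □(¬airborne → ◇¬low_batt) is false.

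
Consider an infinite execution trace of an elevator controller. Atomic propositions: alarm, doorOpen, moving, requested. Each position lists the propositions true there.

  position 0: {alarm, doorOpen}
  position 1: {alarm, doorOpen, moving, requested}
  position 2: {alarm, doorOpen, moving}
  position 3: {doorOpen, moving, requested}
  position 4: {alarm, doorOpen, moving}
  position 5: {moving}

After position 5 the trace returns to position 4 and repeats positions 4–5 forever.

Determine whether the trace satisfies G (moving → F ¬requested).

moving → F ¬requested holds at every position 0..5, and those are all positions ever visited, so G (moving → F ¬requested) holds.
Positions where moving holds: 1, 2, 3, 4, 5.
Check F ¬requested at each: 1→ok, 2→ok, 3→ok, 4→ok, 5→ok.

Yes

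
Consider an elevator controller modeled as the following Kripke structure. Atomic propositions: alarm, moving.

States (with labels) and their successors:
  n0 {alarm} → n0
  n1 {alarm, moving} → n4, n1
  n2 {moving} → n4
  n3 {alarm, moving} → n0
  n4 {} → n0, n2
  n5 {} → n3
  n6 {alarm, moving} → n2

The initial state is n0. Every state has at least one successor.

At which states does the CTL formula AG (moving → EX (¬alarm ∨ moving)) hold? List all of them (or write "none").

{n0, n1, n2, n4, n6}

States satisfying moving → EX (¬alarm ∨ moving): {n0, n1, n2, n4, n5, n6}.
States satisfying AG (moving → EX (¬alarm ∨ moving)): {n0, n1, n2, n4, n6}.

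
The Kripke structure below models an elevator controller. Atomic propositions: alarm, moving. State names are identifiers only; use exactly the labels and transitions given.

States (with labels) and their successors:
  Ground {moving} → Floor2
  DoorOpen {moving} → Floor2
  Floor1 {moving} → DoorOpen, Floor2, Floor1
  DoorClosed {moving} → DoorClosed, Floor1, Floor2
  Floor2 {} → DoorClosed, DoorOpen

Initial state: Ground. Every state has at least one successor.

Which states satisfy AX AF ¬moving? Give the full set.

{Ground, DoorOpen}

States satisfying AF ¬moving: {Ground, DoorOpen, Floor2}.
States satisfying AX AF ¬moving: {Ground, DoorOpen}.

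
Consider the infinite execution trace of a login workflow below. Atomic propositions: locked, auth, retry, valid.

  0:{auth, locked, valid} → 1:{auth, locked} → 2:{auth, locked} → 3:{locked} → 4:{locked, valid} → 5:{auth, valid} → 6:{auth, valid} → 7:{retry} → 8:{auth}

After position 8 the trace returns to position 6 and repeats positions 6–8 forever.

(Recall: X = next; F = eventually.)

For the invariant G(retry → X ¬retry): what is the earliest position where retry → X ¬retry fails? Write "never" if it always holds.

retry → X ¬retry holds at every position 0..8, and those are all the positions the trace ever visits, so the invariant G(retry → X ¬retry) is never violated.

never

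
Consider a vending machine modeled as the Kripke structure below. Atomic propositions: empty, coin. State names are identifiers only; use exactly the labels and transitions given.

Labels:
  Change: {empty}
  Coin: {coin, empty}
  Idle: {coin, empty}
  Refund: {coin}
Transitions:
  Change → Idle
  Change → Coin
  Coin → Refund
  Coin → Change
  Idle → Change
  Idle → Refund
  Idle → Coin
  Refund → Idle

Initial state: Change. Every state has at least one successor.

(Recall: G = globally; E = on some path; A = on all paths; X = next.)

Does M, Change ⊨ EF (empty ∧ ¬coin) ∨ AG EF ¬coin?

Yes

States satisfying empty ∧ ¬coin: {Change}.
States satisfying EF (empty ∧ ¬coin): {Change, Coin, Idle, Refund}.
States satisfying EF ¬coin: {Change, Coin, Idle, Refund}.
States satisfying AG EF ¬coin: {Change, Coin, Idle, Refund}.
States satisfying EF (empty ∧ ¬coin) ∨ AG EF ¬coin: {Change, Coin, Idle, Refund}.
Change ∈ Sat(EF (empty ∧ ¬coin) ∨ AG EF ¬coin).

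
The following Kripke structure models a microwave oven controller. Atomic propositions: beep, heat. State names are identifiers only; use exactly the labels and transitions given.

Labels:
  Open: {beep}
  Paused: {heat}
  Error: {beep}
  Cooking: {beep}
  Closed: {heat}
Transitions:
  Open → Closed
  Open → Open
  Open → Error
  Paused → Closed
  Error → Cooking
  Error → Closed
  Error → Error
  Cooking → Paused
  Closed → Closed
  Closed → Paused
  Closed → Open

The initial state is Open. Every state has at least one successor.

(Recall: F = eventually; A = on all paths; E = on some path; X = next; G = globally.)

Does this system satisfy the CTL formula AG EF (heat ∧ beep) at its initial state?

No

States satisfying EF (heat ∧ beep): ∅.
States satisfying AG EF (heat ∧ beep): ∅.
Closed is reachable from Open and violates EF (heat ∧ beep), so AG fails at Open.
Open ∉ Sat(AG EF (heat ∧ beep)).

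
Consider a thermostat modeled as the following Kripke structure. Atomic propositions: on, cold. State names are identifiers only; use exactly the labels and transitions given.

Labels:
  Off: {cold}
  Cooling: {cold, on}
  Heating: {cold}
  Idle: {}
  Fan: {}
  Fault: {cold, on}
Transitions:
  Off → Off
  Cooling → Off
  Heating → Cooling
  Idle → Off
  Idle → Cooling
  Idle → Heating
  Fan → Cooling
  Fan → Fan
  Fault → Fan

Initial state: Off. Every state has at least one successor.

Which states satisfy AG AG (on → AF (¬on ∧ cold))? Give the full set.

{Off, Cooling, Heating, Idle, Fan}

States satisfying AG (on → AF (¬on ∧ cold)): {Off, Cooling, Heating, Idle, Fan}.
States satisfying AG AG (on → AF (¬on ∧ cold)): {Off, Cooling, Heating, Idle, Fan}.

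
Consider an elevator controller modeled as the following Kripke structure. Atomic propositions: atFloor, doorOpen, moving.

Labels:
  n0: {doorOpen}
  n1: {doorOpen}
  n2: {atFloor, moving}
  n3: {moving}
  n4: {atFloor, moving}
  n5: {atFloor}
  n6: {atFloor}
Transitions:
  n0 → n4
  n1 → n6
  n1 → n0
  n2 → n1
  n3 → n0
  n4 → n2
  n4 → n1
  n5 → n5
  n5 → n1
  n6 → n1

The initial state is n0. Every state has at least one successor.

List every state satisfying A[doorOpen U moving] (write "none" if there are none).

{n0, n2, n3, n4}

States satisfying doorOpen: {n0, n1}.
States satisfying moving: {n2, n3, n4}.
States satisfying A[doorOpen U moving]: {n0, n2, n3, n4}.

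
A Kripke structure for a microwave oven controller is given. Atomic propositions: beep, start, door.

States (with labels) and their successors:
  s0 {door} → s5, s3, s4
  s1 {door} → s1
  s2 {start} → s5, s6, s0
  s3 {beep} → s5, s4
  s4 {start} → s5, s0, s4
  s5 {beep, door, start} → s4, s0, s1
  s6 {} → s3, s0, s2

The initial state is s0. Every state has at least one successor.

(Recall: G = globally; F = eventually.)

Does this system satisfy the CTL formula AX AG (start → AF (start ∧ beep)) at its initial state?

Does not hold

States satisfying AG (start → AF (start ∧ beep)): {s1}.
States satisfying AX AG (start → AF (start ∧ beep)): {s1}.
s0 ∉ Sat(AX AG (start → AF (start ∧ beep))).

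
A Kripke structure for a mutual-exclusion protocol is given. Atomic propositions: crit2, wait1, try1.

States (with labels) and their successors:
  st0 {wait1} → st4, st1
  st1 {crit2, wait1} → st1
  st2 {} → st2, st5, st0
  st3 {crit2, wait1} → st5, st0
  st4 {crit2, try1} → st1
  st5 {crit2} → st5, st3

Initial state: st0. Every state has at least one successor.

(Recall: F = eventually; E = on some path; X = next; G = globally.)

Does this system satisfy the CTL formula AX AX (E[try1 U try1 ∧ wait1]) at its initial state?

No

States satisfying AX (E[try1 U try1 ∧ wait1]): ∅.
States satisfying AX AX (E[try1 U try1 ∧ wait1]): ∅.
st0 ∉ Sat(AX AX (E[try1 U try1 ∧ wait1])).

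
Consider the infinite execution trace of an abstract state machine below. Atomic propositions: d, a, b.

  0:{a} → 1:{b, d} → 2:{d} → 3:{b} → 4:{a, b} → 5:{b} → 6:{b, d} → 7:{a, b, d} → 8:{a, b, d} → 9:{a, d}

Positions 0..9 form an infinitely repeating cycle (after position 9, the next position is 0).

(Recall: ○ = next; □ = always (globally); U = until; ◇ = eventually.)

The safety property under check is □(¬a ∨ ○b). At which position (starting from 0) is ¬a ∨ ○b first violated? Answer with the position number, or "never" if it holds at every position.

8

Check ¬a ∨ ○b at each position in order: 0 ✓, 1 ✓, 2 ✓, 3 ✓, 4 ✓, 5 ✓, 6 ✓, 7 ✓.
At position 8 the labels are {a, b, d} and the next position 9 has {a, d}, so ¬a ∨ ○b is false there. This is the first violation.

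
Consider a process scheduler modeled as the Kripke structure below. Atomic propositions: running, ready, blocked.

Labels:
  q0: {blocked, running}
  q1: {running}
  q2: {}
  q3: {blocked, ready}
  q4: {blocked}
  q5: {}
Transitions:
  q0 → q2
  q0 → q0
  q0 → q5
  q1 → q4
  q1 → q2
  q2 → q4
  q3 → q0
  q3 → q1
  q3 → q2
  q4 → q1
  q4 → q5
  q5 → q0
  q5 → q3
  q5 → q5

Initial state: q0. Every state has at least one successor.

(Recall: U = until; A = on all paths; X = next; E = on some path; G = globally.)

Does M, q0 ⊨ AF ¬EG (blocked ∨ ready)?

Violated

States satisfying ¬EG (blocked ∨ ready): {q1, q2, q4, q5}.
States satisfying AF ¬EG (blocked ∨ ready): {q1, q2, q4, q5}.
There is a path from q0 along which ¬EG (blocked ∨ ready) never holds.
q0 ∉ Sat(AF ¬EG (blocked ∨ ready)).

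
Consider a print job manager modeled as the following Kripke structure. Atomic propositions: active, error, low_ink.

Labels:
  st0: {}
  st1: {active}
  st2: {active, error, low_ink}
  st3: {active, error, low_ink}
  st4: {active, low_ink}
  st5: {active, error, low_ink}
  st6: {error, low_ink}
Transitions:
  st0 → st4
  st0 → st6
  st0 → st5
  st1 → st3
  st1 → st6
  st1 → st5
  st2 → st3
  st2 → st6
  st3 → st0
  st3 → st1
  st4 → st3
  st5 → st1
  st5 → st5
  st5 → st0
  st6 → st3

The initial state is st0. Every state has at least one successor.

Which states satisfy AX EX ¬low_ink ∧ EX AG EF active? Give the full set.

{st4, st6}

States satisfying EX ¬low_ink: {st3, st5}.
States satisfying AX EX ¬low_ink: {st4, st6}.
States satisfying AG EF active: {st0, st1, st2, st3, st4, st5, st6}.
States satisfying EX AG EF active: {st0, st1, st2, st3, st4, st5, st6}.
States satisfying AX EX ¬low_ink ∧ EX AG EF active: {st4, st6}.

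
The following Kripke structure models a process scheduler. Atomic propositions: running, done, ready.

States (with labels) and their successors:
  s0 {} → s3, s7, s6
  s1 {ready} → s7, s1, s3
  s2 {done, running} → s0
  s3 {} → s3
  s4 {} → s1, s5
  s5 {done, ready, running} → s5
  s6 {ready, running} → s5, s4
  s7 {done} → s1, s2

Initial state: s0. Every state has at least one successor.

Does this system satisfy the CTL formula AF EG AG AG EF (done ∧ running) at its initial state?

States satisfying EG AG AG EF (done ∧ running): {s5}.
States satisfying AF EG AG AG EF (done ∧ running): {s5}.
There is a path from s0 along which EG AG AG EF (done ∧ running) never holds.
s0 ∉ Sat(AF EG AG AG EF (done ∧ running)).

No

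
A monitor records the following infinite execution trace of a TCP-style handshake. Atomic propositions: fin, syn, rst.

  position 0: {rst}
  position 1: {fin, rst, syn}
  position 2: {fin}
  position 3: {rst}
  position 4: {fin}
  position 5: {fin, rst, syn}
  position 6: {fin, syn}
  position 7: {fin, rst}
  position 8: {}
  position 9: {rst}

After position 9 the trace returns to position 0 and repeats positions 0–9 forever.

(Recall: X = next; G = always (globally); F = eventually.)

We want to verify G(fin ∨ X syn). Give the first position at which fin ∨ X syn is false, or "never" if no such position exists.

Check fin ∨ X syn at each position in order: 0 ✓, 1 ✓, 2 ✓.
At position 3 the labels are {rst} and the next position 4 has {fin}, so fin ∨ X syn is false there. This is the first violation.

3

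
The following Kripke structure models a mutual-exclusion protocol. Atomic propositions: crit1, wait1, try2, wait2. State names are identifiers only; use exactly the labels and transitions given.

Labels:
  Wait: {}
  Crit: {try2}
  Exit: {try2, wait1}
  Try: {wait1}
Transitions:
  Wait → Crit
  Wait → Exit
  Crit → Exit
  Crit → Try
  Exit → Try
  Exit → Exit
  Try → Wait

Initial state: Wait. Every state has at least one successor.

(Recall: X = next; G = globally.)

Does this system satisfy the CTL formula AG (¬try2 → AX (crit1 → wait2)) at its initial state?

Yes

States satisfying ¬try2 → AX (crit1 → wait2): {Wait, Crit, Exit, Try}.
States satisfying AG (¬try2 → AX (crit1 → wait2)): {Wait, Crit, Exit, Try}.
Every state reachable from Wait satisfies ¬try2 → AX (crit1 → wait2).
Wait ∈ Sat(AG (¬try2 → AX (crit1 → wait2))).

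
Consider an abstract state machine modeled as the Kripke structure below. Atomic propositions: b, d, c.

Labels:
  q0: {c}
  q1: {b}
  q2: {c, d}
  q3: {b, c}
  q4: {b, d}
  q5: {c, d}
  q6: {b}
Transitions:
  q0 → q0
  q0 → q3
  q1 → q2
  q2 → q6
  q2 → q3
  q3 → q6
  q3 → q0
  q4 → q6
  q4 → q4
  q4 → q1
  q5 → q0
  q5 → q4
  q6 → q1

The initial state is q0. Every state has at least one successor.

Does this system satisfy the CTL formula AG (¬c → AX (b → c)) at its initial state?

Does not hold

States satisfying ¬c → AX (b → c): {q0, q1, q2, q3, q5}.
States satisfying AG (¬c → AX (b → c)): ∅.
q6 is reachable from q0 and violates ¬c → AX (b → c), so AG fails at q0.
q0 ∉ Sat(AG (¬c → AX (b → c))).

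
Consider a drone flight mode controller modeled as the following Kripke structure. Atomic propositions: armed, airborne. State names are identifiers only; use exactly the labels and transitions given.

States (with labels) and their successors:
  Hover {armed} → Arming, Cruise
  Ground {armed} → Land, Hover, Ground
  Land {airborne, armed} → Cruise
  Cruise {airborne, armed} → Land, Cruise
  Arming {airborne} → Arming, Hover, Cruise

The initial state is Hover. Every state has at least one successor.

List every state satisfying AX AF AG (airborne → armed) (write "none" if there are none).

{Land, Cruise}

States satisfying AF AG (airborne → armed): {Land, Cruise}.
States satisfying AX AF AG (airborne → armed): {Land, Cruise}.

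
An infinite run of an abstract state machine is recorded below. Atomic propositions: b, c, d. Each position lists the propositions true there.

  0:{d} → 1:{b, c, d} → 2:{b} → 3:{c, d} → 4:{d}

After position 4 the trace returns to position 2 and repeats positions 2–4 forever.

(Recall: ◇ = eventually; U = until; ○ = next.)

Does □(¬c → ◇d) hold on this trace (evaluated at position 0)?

Yes

¬c → ◇d holds at every position 0..4, and those are all positions ever visited, so □(¬c → ◇d) holds.
Positions where ¬c holds: 0, 2, 4.
Check ◇d at each: 0→ok, 2→ok, 4→ok.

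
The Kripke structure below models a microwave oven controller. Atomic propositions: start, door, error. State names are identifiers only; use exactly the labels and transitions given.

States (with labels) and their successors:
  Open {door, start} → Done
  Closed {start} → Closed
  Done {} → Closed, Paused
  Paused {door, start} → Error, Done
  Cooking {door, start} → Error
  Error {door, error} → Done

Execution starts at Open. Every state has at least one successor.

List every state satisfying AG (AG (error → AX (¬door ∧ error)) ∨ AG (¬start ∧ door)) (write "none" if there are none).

States satisfying AG (AG (error → AX (¬door ∧ error)) ∨ AG (¬start ∧ door)): {Closed}.

{Closed}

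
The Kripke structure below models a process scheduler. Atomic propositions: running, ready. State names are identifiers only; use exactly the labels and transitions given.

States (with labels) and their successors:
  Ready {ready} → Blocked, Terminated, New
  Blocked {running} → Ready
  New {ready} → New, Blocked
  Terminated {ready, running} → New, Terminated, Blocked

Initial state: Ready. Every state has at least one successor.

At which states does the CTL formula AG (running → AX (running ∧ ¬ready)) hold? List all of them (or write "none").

none

States satisfying running → AX (running ∧ ¬ready): {Ready, New}.
States satisfying AG (running → AX (running ∧ ¬ready)): ∅.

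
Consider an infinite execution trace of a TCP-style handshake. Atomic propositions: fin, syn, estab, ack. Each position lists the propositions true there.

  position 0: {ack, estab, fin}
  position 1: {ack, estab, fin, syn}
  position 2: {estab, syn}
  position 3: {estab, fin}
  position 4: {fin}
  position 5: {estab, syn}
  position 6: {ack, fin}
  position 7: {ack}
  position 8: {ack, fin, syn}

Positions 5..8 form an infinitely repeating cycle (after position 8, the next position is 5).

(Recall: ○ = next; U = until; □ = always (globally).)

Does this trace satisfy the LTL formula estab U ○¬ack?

Yes

Walking from position 0: ○¬ack first holds at position 1, and estab holds at every earlier position along the way, so estab U ○¬ack holds.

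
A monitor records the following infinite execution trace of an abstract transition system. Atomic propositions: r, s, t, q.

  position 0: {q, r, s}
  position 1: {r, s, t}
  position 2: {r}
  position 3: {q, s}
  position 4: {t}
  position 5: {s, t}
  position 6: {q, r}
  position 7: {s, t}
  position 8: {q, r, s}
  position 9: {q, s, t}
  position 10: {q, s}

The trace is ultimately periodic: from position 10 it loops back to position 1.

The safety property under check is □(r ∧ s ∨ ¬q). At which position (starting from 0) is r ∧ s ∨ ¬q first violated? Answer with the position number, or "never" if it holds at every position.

Check r ∧ s ∨ ¬q at each position in order: 0 ✓, 1 ✓, 2 ✓.
At position 3 the labels are {q, s}, so r ∧ s ∨ ¬q is false there. This is the first violation.

3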